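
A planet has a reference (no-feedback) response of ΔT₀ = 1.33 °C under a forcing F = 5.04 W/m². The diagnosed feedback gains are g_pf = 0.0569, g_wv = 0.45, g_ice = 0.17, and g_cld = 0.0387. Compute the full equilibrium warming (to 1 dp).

4.7 °C

Total gain g = 0.0569 + 0.45 + 0.17 + 0.0387 = 0.7156.
Amplification A = 1/(1 − 0.7156) = 3.516.
ΔT = 1.33 × 3.516 = 4.7 °C.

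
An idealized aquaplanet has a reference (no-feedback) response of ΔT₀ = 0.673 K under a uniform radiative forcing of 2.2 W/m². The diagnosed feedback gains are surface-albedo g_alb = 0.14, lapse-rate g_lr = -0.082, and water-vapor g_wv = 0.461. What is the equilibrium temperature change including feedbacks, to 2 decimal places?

1.40 K

Total gain g = 0.14 − 0.082 + 0.461 = 0.519.
Amplification A = 1/(1 − 0.519) = 2.079.
ΔT = 0.673 × 2.079 = 1.40 K.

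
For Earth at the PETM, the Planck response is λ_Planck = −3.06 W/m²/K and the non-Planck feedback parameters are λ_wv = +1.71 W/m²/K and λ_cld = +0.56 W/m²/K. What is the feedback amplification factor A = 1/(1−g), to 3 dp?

Convert to gains: g_wv = 1.71/3.06 = 0.5588; g_cld = 0.56/3.06 = 0.183.
Total gain g = 0.7418.
A = 1/(1 − 0.7418) = 3.873.

3.873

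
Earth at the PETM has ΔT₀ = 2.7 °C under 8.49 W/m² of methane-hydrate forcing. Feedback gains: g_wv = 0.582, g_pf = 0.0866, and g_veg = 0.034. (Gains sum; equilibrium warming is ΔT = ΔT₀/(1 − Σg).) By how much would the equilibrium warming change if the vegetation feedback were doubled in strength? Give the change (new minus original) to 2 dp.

Original: g = 0.7026, ΔT = 2.7/(1−0.7026) = 9.0787 °C.
With doubled vegetation: g' = 0.7366, ΔT' = 2.7/(1−0.7366) = 10.2506 °C.
Change = 10.2506 − 9.0787 = 1.17 °C.

1.17 °C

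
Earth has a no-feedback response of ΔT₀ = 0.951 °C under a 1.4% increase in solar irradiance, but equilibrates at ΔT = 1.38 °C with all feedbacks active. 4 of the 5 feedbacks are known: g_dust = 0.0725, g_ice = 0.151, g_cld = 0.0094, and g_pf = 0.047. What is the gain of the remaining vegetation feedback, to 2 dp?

Amplification A = ΔT/ΔT₀ = 1.38/0.951 = 1.451.
Total gain g = 1 − 1/A = 1 − 1/1.451 = 0.3108.
Known gains sum to 0.0725 + 0.151 + 0.0094 + 0.047 = 0.2799.
g_veg = 0.3108 − 0.2799 = 0.03.

0.03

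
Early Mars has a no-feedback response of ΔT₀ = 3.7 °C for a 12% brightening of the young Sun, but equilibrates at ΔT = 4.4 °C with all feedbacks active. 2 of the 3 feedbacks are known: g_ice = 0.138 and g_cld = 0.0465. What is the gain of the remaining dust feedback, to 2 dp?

Amplification A = ΔT/ΔT₀ = 4.4/3.7 = 1.189.
Total gain g = 1 − 1/A = 1 − 1/1.189 = 0.159.
Known gains sum to 0.138 + 0.0465 = 0.1845.
g_dust = 0.159 − 0.1845 = -0.03.

-0.03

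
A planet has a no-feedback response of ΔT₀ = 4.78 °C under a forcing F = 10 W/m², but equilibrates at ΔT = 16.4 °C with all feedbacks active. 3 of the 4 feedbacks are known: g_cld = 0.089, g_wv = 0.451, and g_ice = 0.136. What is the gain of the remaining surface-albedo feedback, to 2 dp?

Amplification A = ΔT/ΔT₀ = 16.4/4.78 = 3.431.
Total gain g = 1 − 1/A = 1 − 1/3.431 = 0.7085.
Known gains sum to 0.089 + 0.451 + 0.136 = 0.676.
g_alb = 0.7085 − 0.676 = 0.03.

0.03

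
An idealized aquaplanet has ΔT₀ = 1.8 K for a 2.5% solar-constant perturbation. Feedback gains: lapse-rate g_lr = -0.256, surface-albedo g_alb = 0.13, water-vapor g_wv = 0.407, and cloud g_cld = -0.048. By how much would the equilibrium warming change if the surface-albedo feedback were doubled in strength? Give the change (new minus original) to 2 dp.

Original: g = 0.233, ΔT = 1.8/(1−0.233) = 2.3468 K.
With doubled surface-albedo: g' = 0.363, ΔT' = 1.8/(1−0.363) = 2.8257 K.
Change = 2.8257 − 2.3468 = 0.48 K.

0.48 K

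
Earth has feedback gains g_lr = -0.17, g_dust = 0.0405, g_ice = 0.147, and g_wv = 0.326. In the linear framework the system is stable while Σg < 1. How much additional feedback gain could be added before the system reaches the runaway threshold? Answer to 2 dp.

0.66

Current total gain = -0.17 + 0.0405 + 0.147 + 0.326 = 0.3435.
Margin to runaway = 1 − 0.3435 = 0.66.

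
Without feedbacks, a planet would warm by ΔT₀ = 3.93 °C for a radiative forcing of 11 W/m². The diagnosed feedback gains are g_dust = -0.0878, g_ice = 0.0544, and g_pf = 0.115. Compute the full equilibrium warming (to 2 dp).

Total gain g = -0.0878 + 0.0544 + 0.115 = 0.0816.
Amplification A = 1/(1 − 0.0816) = 1.089.
ΔT = 3.93 × 1.089 = 4.28 °C.

4.28 °C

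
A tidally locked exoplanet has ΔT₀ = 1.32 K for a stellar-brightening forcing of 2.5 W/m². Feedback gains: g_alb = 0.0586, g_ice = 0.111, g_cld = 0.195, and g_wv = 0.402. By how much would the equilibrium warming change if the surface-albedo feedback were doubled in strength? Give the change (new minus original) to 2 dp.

Original: g = 0.7666, ΔT = 1.32/(1−0.7666) = 5.6555 K.
With doubled surface-albedo: g' = 0.8252, ΔT' = 1.32/(1−0.8252) = 7.5515 K.
Change = 7.5515 − 5.6555 = 1.90 K.

1.90 K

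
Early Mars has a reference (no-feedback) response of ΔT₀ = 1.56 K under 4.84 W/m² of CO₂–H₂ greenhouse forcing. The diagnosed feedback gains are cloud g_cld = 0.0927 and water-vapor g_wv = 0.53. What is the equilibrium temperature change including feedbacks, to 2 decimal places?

4.13 K

Total gain g = 0.0927 + 0.53 = 0.6227.
Amplification A = 1/(1 − 0.6227) = 2.65.
ΔT = 1.56 × 2.65 = 4.13 K.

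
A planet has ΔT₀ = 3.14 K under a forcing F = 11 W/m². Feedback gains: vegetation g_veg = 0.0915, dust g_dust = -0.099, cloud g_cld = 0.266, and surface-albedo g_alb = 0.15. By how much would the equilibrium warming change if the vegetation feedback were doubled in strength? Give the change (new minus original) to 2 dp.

Original: g = 0.4085, ΔT = 3.14/(1−0.4085) = 5.3085 K.
With doubled vegetation: g' = 0.5, ΔT' = 3.14/(1−0.5) = 6.2800 K.
Change = 6.2800 − 5.3085 = 0.97 K.

0.97 K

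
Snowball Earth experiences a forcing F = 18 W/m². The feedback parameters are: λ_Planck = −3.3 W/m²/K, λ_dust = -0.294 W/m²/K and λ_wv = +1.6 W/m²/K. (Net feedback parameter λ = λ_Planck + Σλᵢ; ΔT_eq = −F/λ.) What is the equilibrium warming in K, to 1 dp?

Net feedback parameter λ = (−3.3) + (-0.294) + (+1.6) = -1.994 W/m²/K.
ΔT = −F/λ = −18/(-1.994) = 9.0 K.

9.0 K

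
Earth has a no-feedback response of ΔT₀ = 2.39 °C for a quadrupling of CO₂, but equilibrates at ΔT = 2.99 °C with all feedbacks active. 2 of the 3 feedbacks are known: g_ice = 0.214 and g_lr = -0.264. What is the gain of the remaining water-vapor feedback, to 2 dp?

Amplification A = ΔT/ΔT₀ = 2.99/2.39 = 1.251.
Total gain g = 1 − 1/A = 1 − 1/1.251 = 0.2006.
Known gains sum to 0.214 − 0.264 = -0.05.
g_wv = 0.2006 + 0.05 = 0.25.

0.25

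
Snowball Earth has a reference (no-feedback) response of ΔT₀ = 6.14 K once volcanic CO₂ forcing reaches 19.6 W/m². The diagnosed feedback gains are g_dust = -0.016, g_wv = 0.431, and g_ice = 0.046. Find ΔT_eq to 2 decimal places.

11.39 K

Total gain g = -0.016 + 0.431 + 0.046 = 0.461.
Amplification A = 1/(1 − 0.461) = 1.855.
ΔT = 6.14 × 1.855 = 11.39 K.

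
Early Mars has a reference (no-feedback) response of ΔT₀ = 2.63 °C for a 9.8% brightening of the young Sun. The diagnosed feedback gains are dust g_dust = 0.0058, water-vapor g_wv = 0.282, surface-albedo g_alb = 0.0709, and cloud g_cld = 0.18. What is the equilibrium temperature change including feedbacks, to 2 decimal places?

5.70 °C

Total gain g = 0.0058 + 0.282 + 0.0709 + 0.18 = 0.5387.
Amplification A = 1/(1 − 0.5387) = 2.168.
ΔT = 2.63 × 2.168 = 5.70 °C.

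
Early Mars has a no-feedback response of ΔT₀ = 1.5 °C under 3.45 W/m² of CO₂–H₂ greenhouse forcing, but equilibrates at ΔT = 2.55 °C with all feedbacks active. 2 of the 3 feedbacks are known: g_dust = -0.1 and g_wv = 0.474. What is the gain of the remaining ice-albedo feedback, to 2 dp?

Amplification A = ΔT/ΔT₀ = 2.55/1.5 = 1.7.
Total gain g = 1 − 1/A = 1 − 1/1.7 = 0.4118.
Known gains sum to -0.1 + 0.474 = 0.374.
g_ice = 0.4118 − 0.374 = 0.04.

0.04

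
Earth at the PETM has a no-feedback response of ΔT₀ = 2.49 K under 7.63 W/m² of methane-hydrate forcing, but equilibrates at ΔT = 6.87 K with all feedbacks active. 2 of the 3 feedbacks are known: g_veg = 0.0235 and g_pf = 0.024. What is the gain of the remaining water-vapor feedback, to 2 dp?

0.59

Amplification A = ΔT/ΔT₀ = 6.87/2.49 = 2.759.
Total gain g = 1 − 1/A = 1 − 1/2.759 = 0.6375.
Known gains sum to 0.0235 + 0.024 = 0.0475.
g_wv = 0.6375 − 0.0475 = 0.59.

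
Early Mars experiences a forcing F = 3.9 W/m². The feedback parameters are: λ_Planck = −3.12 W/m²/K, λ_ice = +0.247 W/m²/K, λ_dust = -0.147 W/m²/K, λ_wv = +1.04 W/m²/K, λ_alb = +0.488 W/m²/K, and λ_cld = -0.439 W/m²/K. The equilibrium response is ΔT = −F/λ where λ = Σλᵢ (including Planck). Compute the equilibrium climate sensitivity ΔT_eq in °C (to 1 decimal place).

2.0 °C

Net feedback parameter λ = (−3.12) + (+0.247) + (-0.147) + (+1.04) + (+0.488) + (-0.439) = -1.931 W/m²/K.
ΔT = −F/λ = −3.9/(-1.931) = 2.0 °C.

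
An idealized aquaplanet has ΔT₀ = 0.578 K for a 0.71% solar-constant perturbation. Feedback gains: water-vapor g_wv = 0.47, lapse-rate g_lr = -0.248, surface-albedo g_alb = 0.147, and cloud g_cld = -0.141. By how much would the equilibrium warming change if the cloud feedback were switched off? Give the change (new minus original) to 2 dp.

Original: g = 0.228, ΔT = 0.578/(1−0.228) = 0.7487 K.
Without cloud: g' = 0.369, ΔT' = 0.578/(1−0.369) = 0.9160 K.
Change = 0.9160 − 0.7487 = 0.17 K.

0.17 K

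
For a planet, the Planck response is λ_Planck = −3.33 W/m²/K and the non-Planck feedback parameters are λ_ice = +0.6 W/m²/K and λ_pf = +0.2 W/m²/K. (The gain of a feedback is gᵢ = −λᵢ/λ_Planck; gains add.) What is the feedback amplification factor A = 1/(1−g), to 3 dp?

1.316

Convert to gains: g_ice = 0.6/3.33 = 0.1802; g_pf = 0.2/3.33 = 0.06006.
Total gain g = 0.24026.
A = 1/(1 − 0.24026) = 1.316.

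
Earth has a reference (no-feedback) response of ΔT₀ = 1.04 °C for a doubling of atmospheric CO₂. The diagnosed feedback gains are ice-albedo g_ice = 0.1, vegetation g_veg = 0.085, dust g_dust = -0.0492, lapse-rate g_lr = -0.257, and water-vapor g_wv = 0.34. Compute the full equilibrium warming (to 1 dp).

Total gain g = 0.1 + 0.085 − 0.0492 − 0.257 + 0.34 = 0.2188.
Amplification A = 1/(1 − 0.2188) = 1.28.
ΔT = 1.04 × 1.28 = 1.3 °C.

1.3 °C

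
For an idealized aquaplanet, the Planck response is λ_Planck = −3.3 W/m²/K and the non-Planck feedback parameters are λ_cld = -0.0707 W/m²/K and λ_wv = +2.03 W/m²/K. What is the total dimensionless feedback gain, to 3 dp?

Convert to gains: g_cld = -0.0707/3.3 = -0.02142; g_wv = 2.03/3.3 = 0.6152.
Total gain g = 0.59378.

0.594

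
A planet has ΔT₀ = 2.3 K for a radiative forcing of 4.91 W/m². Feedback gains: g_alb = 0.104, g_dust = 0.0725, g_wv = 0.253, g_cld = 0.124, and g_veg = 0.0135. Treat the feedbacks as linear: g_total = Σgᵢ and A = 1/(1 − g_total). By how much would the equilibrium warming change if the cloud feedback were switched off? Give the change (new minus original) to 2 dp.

-1.18 K

Original: g = 0.567, ΔT = 2.3/(1−0.567) = 5.3118 K.
Without cloud: g' = 0.443, ΔT' = 2.3/(1−0.443) = 4.1293 K.
Change = 4.1293 − 5.3118 = -1.18 K.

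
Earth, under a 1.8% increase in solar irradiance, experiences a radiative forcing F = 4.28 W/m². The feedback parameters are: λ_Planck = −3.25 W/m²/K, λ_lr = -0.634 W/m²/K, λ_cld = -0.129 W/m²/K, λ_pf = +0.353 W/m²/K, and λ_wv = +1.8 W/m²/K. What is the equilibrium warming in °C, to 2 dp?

Net feedback parameter λ = (−3.25) + (-0.634) + (-0.129) + (+0.353) + (+1.8) = -1.86 W/m²/K.
ΔT = −F/λ = −4.28/(-1.86) = 2.30 °C.

2.30 °C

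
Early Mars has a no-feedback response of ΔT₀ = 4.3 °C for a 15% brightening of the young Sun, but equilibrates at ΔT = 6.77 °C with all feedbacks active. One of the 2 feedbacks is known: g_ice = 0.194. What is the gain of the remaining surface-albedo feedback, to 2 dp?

Amplification A = ΔT/ΔT₀ = 6.77/4.3 = 1.574.
Total gain g = 1 − 1/A = 1 − 1/1.574 = 0.3647.
The known gain is 0.194.
g_alb = 0.3647 − 0.194 = 0.17.

0.17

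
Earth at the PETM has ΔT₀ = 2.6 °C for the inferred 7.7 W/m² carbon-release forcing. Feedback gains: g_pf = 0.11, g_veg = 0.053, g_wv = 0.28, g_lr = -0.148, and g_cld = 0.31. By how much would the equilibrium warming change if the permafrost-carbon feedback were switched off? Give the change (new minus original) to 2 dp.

Original: g = 0.605, ΔT = 2.6/(1−0.605) = 6.5823 °C.
Without permafrost-carbon: g' = 0.495, ΔT' = 2.6/(1−0.495) = 5.1485 °C.
Change = 5.1485 − 6.5823 = -1.43 °C.

-1.43 °C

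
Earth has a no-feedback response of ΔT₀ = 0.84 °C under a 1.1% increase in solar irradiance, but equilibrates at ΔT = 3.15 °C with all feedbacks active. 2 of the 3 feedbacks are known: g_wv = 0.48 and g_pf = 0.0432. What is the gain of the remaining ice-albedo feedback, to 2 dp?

0.21

Amplification A = ΔT/ΔT₀ = 3.15/0.84 = 3.75.
Total gain g = 1 − 1/A = 1 − 1/3.75 = 0.7333.
Known gains sum to 0.48 + 0.0432 = 0.5232.
g_ice = 0.7333 − 0.5232 = 0.21.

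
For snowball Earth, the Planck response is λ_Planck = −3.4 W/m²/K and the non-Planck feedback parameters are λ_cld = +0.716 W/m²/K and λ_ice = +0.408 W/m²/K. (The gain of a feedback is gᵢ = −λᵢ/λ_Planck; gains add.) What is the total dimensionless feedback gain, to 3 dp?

0.331

Convert to gains: g_cld = 0.716/3.4 = 0.2106; g_ice = 0.408/3.4 = 0.12.
Total gain g = 0.3306.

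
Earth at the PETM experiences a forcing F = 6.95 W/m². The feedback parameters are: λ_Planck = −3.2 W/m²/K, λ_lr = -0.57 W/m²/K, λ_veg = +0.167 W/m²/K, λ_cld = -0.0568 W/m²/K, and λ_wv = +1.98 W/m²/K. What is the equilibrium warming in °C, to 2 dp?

Net feedback parameter λ = (−3.2) + (-0.57) + (+0.167) + (-0.0568) + (+1.98) = -1.6798 W/m²/K.
ΔT = −F/λ = −6.95/(-1.6798) = 4.14 °C.

4.14 °C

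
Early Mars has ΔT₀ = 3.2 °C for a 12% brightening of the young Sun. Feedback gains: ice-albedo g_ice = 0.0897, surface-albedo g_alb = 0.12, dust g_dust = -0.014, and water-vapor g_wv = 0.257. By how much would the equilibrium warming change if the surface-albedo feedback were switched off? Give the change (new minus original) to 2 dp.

Original: g = 0.4527, ΔT = 3.2/(1−0.4527) = 5.8469 °C.
Without surface-albedo: g' = 0.3327, ΔT' = 3.2/(1−0.3327) = 4.7954 °C.
Change = 4.7954 − 5.8469 = -1.05 °C.

-1.05 °C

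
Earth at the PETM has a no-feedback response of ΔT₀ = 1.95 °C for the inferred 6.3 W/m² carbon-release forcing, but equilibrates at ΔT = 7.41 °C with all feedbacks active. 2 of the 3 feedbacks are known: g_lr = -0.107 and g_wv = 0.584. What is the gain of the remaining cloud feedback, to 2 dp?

Amplification A = ΔT/ΔT₀ = 7.41/1.95 = 3.8.
Total gain g = 1 − 1/A = 1 − 1/3.8 = 0.7368.
Known gains sum to -0.107 + 0.584 = 0.477.
g_cld = 0.7368 − 0.477 = 0.26.

0.26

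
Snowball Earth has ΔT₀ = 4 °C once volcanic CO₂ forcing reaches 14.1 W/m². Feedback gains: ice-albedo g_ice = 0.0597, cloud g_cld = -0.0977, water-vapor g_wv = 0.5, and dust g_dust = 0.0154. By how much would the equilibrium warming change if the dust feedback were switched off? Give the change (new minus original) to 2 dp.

-0.22 °C

Original: g = 0.4774, ΔT = 4/(1−0.4774) = 7.6540 °C.
Without dust: g' = 0.462, ΔT' = 4/(1−0.462) = 7.4349 °C.
Change = 7.4349 − 7.6540 = -0.22 °C.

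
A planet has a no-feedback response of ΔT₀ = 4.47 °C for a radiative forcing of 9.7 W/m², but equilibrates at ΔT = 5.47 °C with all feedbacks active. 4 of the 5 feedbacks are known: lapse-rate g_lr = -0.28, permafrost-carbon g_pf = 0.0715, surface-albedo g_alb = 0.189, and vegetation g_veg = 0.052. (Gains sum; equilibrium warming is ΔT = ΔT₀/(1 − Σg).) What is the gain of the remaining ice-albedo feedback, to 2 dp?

Amplification A = ΔT/ΔT₀ = 5.47/4.47 = 1.224.
Total gain g = 1 − 1/A = 1 − 1/1.224 = 0.183.
Known gains sum to -0.28 + 0.0715 + 0.189 + 0.052 = 0.0325.
g_ice = 0.183 − 0.0325 = 0.15.

0.15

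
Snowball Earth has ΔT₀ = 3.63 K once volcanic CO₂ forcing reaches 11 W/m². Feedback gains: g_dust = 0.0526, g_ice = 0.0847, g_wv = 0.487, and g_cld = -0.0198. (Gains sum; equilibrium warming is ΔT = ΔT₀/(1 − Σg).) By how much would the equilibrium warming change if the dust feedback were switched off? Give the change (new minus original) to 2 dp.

Original: g = 0.6045, ΔT = 3.63/(1−0.6045) = 9.1783 K.
Without dust: g' = 0.5519, ΔT' = 3.63/(1−0.5519) = 8.1009 K.
Change = 8.1009 − 9.1783 = -1.08 K.

-1.08 K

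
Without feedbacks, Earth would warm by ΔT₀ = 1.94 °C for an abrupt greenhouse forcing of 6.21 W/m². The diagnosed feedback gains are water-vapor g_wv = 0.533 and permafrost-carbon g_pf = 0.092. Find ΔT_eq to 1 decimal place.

5.2 °C

Total gain g = 0.533 + 0.092 = 0.625.
Amplification A = 1/(1 − 0.625) = 2.667.
ΔT = 1.94 × 2.667 = 5.2 °C.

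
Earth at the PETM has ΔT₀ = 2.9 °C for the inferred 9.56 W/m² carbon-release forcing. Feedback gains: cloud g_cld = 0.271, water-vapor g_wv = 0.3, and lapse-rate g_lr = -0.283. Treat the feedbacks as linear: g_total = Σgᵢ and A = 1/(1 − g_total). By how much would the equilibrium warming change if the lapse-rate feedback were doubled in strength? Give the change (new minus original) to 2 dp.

Original: g = 0.288, ΔT = 2.9/(1−0.288) = 4.0730 °C.
With doubled lapse-rate: g' = 0.005, ΔT' = 2.9/(1−0.005) = 2.9146 °C.
Change = 2.9146 − 4.0730 = -1.16 °C.

-1.16 °C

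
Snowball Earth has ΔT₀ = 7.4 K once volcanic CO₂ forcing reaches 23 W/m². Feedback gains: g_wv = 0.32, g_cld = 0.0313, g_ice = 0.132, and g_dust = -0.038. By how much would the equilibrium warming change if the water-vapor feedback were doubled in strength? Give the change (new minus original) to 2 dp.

Original: g = 0.4453, ΔT = 7.4/(1−0.4453) = 13.3405 K.
With doubled water-vapor: g' = 0.7653, ΔT' = 7.4/(1−0.7653) = 31.5296 K.
Change = 31.5296 − 13.3405 = 18.19 K.

18.19 K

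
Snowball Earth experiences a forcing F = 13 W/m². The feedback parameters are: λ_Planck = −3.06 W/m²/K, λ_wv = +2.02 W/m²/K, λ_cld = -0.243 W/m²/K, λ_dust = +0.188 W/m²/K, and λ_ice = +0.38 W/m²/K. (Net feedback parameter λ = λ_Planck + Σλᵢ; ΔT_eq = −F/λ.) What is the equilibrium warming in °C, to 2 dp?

Net feedback parameter λ = (−3.06) + (+2.02) + (-0.243) + (+0.188) + (+0.38) = -0.715 W/m²/K.
ΔT = −F/λ = −13/(-0.715) = 18.18 °C.

18.18 °C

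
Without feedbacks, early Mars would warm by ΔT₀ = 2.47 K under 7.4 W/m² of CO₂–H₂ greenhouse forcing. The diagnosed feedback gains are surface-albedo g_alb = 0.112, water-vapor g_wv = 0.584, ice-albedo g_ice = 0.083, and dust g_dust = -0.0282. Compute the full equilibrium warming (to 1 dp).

9.9 K

Total gain g = 0.112 + 0.584 + 0.083 − 0.0282 = 0.7508.
Amplification A = 1/(1 − 0.7508) = 4.013.
ΔT = 2.47 × 4.013 = 9.9 K.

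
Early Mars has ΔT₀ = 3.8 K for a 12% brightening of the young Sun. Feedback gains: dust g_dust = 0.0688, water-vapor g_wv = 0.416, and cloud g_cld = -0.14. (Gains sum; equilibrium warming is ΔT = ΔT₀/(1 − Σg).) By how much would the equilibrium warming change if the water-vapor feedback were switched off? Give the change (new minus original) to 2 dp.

Original: g = 0.3448, ΔT = 3.8/(1−0.3448) = 5.7998 K.
Without water-vapor: g' = -0.0712, ΔT' = 3.8/(1+0.0712) = 3.5474 K.
Change = 3.5474 − 5.7998 = -2.25 K.

-2.25 K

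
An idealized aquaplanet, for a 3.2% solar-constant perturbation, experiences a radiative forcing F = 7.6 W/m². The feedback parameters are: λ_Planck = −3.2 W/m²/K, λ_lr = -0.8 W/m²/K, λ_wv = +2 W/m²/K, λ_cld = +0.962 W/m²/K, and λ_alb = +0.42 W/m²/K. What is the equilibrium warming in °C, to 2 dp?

12.30 °C

Net feedback parameter λ = (−3.2) + (-0.8) + (+2) + (+0.962) + (+0.42) = -0.618 W/m²/K.
ΔT = −F/λ = −7.6/(-0.618) = 12.30 °C.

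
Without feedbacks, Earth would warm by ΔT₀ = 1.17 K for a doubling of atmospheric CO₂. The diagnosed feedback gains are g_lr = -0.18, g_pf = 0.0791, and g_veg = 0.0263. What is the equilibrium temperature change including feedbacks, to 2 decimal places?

1.09 K

Total gain g = -0.18 + 0.0791 + 0.0263 = -0.0746.
Amplification A = 1/(1 + 0.0746) = 0.9306.
ΔT = 1.17 × 0.9306 = 1.09 K.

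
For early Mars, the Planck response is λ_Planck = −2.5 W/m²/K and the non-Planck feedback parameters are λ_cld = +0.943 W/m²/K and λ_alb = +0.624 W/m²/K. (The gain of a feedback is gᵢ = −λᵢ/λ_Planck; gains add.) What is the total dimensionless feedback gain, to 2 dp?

Convert to gains: g_cld = 0.943/2.5 = 0.3772; g_alb = 0.624/2.5 = 0.2496.
Total gain g = 0.6268.

0.63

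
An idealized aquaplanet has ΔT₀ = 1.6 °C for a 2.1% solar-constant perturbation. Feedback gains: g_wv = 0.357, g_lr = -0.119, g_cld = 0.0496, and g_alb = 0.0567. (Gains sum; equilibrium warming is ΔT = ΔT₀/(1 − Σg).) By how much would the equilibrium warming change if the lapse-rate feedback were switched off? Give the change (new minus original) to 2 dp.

Original: g = 0.3443, ΔT = 1.6/(1−0.3443) = 2.4401 °C.
Without lapse-rate: g' = 0.4633, ΔT' = 1.6/(1−0.4633) = 2.9812 °C.
Change = 2.9812 − 2.4401 = 0.54 °C.

0.54 °C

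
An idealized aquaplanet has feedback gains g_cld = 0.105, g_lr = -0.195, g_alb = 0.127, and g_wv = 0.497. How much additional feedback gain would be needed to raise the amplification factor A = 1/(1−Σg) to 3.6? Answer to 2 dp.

0.19

Current total gain = 0.534.
Target gain for A = 3.6: g* = 1 − 1/3.6 = 0.7222.
Additional gain needed = 0.7222 − 0.534 = 0.19.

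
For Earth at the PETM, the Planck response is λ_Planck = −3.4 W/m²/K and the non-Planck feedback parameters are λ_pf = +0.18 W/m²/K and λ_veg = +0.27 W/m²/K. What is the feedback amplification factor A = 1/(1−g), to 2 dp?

1.15

Convert to gains: g_pf = 0.18/3.4 = 0.05294; g_veg = 0.27/3.4 = 0.07941.
Total gain g = 0.13235.
A = 1/(1 − 0.13235) = 1.15.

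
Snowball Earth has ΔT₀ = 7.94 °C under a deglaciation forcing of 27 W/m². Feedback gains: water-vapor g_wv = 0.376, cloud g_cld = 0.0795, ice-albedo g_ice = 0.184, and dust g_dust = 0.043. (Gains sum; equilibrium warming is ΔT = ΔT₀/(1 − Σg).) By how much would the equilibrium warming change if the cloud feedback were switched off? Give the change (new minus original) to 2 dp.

Original: g = 0.6825, ΔT = 7.94/(1−0.6825) = 25.0079 °C.
Without cloud: g' = 0.603, ΔT' = 7.94/(1−0.603) = 20.0000 °C.
Change = 20.0000 − 25.0079 = -5.01 °C.

-5.01 °C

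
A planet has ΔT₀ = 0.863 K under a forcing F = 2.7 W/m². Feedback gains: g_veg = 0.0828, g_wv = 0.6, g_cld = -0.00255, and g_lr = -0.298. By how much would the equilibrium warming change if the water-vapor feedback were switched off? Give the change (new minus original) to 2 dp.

Original: g = 0.38225, ΔT = 0.863/(1−0.38225) = 1.3970 K.
Without water-vapor: g' = -0.21775, ΔT' = 0.863/(1+0.21775) = 0.7087 K.
Change = 0.7087 − 1.3970 = -0.69 K.

-0.69 K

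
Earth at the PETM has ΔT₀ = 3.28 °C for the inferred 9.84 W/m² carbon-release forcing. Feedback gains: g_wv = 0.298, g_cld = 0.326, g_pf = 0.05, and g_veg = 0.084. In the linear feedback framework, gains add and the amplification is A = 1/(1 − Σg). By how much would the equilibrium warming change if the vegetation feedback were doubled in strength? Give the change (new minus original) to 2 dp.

Original: g = 0.758, ΔT = 3.28/(1−0.758) = 13.5537 °C.
With doubled vegetation: g' = 0.842, ΔT' = 3.28/(1−0.842) = 20.7595 °C.
Change = 20.7595 − 13.5537 = 7.21 °C.

7.21 °C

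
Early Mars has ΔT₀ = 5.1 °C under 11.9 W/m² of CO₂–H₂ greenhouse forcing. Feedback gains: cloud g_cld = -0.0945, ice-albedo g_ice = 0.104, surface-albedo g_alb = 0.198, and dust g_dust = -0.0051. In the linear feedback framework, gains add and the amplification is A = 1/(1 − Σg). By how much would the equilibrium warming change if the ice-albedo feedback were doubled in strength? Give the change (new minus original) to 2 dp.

0.96 °C

Original: g = 0.2024, ΔT = 5.1/(1−0.2024) = 6.3942 °C.
With doubled ice-albedo: g' = 0.3064, ΔT' = 5.1/(1−0.3064) = 7.3529 °C.
Change = 7.3529 − 6.3942 = 0.96 °C.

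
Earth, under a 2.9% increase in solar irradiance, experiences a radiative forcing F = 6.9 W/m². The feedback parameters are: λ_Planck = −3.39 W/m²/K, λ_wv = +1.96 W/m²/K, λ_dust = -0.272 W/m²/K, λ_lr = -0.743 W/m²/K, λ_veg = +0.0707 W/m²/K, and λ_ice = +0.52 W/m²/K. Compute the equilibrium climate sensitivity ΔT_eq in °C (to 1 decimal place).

3.7 °C

Net feedback parameter λ = (−3.39) + (+1.96) + (-0.272) + (-0.743) + (+0.0707) + (+0.52) = -1.8543 W/m²/K.
ΔT = −F/λ = −6.9/(-1.8543) = 3.7 °C.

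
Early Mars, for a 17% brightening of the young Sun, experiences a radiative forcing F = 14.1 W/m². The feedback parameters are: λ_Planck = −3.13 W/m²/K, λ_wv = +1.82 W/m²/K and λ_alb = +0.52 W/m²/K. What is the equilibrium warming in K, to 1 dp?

17.8 K

Net feedback parameter λ = (−3.13) + (+1.82) + (+0.52) = -0.79 W/m²/K.
ΔT = −F/λ = −14.1/(-0.79) = 17.8 K.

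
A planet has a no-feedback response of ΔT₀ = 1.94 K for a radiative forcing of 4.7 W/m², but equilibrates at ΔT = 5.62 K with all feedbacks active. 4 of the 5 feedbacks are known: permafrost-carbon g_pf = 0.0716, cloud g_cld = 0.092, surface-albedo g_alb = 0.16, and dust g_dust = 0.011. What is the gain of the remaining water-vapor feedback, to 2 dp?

Amplification A = ΔT/ΔT₀ = 5.62/1.94 = 2.897.
Total gain g = 1 − 1/A = 1 − 1/2.897 = 0.6548.
Known gains sum to 0.0716 + 0.092 + 0.16 + 0.011 = 0.3346.
g_wv = 0.6548 − 0.3346 = 0.32.

0.32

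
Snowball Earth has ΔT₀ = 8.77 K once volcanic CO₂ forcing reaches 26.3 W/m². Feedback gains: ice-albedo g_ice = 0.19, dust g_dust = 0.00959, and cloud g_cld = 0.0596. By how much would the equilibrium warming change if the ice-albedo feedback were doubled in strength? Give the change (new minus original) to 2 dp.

4.08 K

Original: g = 0.25919, ΔT = 8.77/(1−0.25919) = 11.8384 K.
With doubled ice-albedo: g' = 0.44919, ΔT' = 8.77/(1−0.44919) = 15.9220 K.
Change = 15.9220 − 11.8384 = 4.08 K.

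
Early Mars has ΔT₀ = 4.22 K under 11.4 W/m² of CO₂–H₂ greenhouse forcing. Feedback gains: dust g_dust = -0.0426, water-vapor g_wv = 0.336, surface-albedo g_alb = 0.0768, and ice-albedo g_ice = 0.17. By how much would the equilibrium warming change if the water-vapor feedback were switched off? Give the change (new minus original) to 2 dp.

Original: g = 0.5402, ΔT = 4.22/(1−0.5402) = 9.1779 K.
Without water-vapor: g' = 0.2042, ΔT' = 4.22/(1−0.2042) = 5.3028 K.
Change = 5.3028 − 9.1779 = -3.88 K.

-3.88 K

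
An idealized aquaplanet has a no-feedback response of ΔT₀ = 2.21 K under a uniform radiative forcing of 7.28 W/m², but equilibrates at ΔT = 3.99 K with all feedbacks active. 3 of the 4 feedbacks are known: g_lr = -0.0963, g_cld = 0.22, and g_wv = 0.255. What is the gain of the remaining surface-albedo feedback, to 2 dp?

Amplification A = ΔT/ΔT₀ = 3.99/2.21 = 1.805.
Total gain g = 1 − 1/A = 1 − 1/1.805 = 0.446.
Known gains sum to -0.0963 + 0.22 + 0.255 = 0.3787.
g_alb = 0.446 − 0.3787 = 0.07.

0.07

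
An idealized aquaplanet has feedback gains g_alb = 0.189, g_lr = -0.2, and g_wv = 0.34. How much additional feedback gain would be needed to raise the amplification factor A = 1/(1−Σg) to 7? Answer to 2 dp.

Current total gain = 0.329.
Target gain for A = 7: g* = 1 − 1/7 = 0.8571.
Additional gain needed = 0.8571 − 0.329 = 0.53.

0.53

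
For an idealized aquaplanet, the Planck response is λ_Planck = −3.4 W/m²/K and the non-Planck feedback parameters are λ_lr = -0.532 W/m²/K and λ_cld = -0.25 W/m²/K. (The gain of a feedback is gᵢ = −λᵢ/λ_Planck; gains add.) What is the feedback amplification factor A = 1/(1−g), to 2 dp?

0.81

Convert to gains: g_lr = -0.532/3.4 = -0.1565; g_cld = -0.25/3.4 = -0.07353.
Total gain g = -0.23003.
A = 1/(1 + 0.23003) = 0.81.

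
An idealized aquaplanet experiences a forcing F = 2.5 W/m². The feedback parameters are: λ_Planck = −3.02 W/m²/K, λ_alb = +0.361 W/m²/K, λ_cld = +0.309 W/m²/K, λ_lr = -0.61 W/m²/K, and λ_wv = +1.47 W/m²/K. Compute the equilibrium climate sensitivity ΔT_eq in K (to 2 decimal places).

1.68 K

Net feedback parameter λ = (−3.02) + (+0.361) + (+0.309) + (-0.61) + (+1.47) = -1.49 W/m²/K.
ΔT = −F/λ = −2.5/(-1.49) = 1.68 K.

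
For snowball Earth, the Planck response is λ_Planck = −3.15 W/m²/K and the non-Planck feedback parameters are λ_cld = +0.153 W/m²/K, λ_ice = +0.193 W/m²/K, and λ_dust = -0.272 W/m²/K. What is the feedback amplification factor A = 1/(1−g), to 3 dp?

1.024

Convert to gains: g_cld = 0.153/3.15 = 0.04857; g_ice = 0.193/3.15 = 0.06127; g_dust = -0.272/3.15 = -0.08635.
Total gain g = 0.02349.
A = 1/(1 − 0.02349) = 1.024.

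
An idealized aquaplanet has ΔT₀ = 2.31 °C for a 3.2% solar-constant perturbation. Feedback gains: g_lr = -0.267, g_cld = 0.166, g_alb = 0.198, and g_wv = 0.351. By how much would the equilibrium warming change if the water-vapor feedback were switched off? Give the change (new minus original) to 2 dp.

Original: g = 0.448, ΔT = 2.31/(1−0.448) = 4.1848 °C.
Without water-vapor: g' = 0.097, ΔT' = 2.31/(1−0.097) = 2.5581 °C.
Change = 2.5581 − 4.1848 = -1.63 °C.

-1.63 °C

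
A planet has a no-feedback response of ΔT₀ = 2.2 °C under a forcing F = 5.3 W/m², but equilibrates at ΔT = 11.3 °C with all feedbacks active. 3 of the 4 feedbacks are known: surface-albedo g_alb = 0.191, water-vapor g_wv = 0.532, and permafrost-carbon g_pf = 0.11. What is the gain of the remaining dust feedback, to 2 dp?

-0.03

Amplification A = ΔT/ΔT₀ = 11.3/2.2 = 5.136.
Total gain g = 1 − 1/A = 1 − 1/5.136 = 0.8053.
Known gains sum to 0.191 + 0.532 + 0.11 = 0.833.
g_dust = 0.8053 − 0.833 = -0.03.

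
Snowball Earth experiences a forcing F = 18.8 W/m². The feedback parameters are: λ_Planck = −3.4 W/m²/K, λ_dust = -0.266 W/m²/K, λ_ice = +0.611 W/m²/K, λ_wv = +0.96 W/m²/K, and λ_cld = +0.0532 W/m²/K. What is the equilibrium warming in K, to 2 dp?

Net feedback parameter λ = (−3.4) + (-0.266) + (+0.611) + (+0.96) + (+0.0532) = -2.0418 W/m²/K.
ΔT = −F/λ = −18.8/(-2.0418) = 9.21 K.

9.21 K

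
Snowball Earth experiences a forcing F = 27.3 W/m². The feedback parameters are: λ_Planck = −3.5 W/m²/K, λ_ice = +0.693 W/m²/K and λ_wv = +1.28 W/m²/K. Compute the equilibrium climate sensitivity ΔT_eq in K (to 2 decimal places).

Net feedback parameter λ = (−3.5) + (+0.693) + (+1.28) = -1.527 W/m²/K.
ΔT = −F/λ = −27.3/(-1.527) = 17.88 K.

17.88 K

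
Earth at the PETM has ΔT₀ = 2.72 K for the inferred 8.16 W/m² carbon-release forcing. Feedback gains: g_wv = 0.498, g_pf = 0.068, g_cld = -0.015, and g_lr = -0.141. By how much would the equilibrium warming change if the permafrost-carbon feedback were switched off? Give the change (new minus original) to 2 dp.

Original: g = 0.41, ΔT = 2.72/(1−0.41) = 4.6102 K.
Without permafrost-carbon: g' = 0.342, ΔT' = 2.72/(1−0.342) = 4.1337 K.
Change = 4.1337 − 4.6102 = -0.48 K.

-0.48 K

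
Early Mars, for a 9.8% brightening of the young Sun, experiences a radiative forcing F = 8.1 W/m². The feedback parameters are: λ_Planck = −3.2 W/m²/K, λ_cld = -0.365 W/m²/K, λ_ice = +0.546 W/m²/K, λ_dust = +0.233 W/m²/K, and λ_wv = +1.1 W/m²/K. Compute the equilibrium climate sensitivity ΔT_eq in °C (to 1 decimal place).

4.8 °C

Net feedback parameter λ = (−3.2) + (-0.365) + (+0.546) + (+0.233) + (+1.1) = -1.686 W/m²/K.
ΔT = −F/λ = −8.1/(-1.686) = 4.8 °C.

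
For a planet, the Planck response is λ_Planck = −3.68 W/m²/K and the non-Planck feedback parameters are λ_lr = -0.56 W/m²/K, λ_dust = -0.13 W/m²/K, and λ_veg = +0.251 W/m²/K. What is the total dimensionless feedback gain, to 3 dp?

-0.119

Convert to gains: g_lr = -0.56/3.68 = -0.1522; g_dust = -0.13/3.68 = -0.03533; g_veg = 0.251/3.68 = 0.06821.
Total gain g = -0.11932.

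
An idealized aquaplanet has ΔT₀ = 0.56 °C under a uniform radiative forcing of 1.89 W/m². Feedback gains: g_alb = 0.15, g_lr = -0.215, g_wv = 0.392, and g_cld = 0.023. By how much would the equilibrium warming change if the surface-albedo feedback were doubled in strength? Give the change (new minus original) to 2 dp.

0.26 °C

Original: g = 0.35, ΔT = 0.56/(1−0.35) = 0.8615 °C.
With doubled surface-albedo: g' = 0.5, ΔT' = 0.56/(1−0.5) = 1.1200 °C.
Change = 1.1200 − 0.8615 = 0.26 °C.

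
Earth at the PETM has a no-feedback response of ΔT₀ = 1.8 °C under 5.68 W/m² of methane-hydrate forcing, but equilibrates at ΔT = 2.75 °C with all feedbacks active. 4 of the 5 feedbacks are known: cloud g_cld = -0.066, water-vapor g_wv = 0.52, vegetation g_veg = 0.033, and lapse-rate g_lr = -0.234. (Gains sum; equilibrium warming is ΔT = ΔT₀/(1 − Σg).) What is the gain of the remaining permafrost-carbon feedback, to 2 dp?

Amplification A = ΔT/ΔT₀ = 2.75/1.8 = 1.528.
Total gain g = 1 − 1/A = 1 − 1/1.528 = 0.3455.
Known gains sum to -0.066 + 0.52 + 0.033 − 0.234 = 0.253.
g_pf = 0.3455 − 0.253 = 0.09.

0.09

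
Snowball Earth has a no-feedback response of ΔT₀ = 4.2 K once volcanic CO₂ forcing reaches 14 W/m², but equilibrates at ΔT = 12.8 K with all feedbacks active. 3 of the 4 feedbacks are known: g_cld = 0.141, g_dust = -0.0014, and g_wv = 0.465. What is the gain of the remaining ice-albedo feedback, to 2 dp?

Amplification A = ΔT/ΔT₀ = 12.8/4.2 = 3.048.
Total gain g = 1 − 1/A = 1 − 1/3.048 = 0.6719.
Known gains sum to 0.141 − 0.0014 + 0.465 = 0.6046.
g_ice = 0.6719 − 0.6046 = 0.07.

0.07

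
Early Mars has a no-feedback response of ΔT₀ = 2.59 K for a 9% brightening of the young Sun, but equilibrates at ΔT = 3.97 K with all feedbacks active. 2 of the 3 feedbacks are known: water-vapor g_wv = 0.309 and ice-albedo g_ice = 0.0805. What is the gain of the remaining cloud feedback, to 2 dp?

-0.04

Amplification A = ΔT/ΔT₀ = 3.97/2.59 = 1.533.
Total gain g = 1 − 1/A = 1 − 1/1.533 = 0.3477.
Known gains sum to 0.309 + 0.0805 = 0.3895.
g_cld = 0.3477 − 0.3895 = -0.04.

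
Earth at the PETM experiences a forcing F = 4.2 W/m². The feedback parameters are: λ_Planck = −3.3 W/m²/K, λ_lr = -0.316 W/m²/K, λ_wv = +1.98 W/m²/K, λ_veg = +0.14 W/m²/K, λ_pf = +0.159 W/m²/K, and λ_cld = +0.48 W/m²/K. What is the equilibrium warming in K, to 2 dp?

4.90 K

Net feedback parameter λ = (−3.3) + (-0.316) + (+1.98) + (+0.14) + (+0.159) + (+0.48) = -0.857 W/m²/K.
ΔT = −F/λ = −4.2/(-0.857) = 4.90 K.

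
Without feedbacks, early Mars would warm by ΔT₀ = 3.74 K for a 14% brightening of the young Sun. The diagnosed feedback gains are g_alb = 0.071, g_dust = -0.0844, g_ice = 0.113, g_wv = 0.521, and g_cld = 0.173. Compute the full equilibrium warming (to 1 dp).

Total gain g = 0.071 − 0.0844 + 0.113 + 0.521 + 0.173 = 0.7936.
Amplification A = 1/(1 − 0.7936) = 4.845.
ΔT = 3.74 × 4.845 = 18.1 K.

18.1 K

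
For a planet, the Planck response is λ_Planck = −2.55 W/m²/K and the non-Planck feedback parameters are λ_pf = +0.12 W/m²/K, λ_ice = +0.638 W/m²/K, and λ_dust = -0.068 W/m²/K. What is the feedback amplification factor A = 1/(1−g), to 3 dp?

Convert to gains: g_pf = 0.12/2.55 = 0.04706; g_ice = 0.638/2.55 = 0.2502; g_dust = -0.068/2.55 = -0.02667.
Total gain g = 0.27059.
A = 1/(1 − 0.27059) = 1.371.

1.371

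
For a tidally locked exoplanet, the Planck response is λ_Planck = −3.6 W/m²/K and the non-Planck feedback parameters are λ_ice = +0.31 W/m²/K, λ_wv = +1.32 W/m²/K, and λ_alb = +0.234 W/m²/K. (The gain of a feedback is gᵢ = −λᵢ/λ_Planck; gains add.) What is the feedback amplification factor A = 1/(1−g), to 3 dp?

2.074

Convert to gains: g_ice = 0.31/3.6 = 0.08611; g_wv = 1.32/3.6 = 0.3667; g_alb = 0.234/3.6 = 0.065.
Total gain g = 0.51781.
A = 1/(1 − 0.51781) = 2.074.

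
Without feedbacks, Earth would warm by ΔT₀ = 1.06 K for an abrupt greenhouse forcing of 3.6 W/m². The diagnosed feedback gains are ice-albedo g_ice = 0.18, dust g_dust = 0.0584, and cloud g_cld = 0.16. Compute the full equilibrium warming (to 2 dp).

Total gain g = 0.18 + 0.0584 + 0.16 = 0.3984.
Amplification A = 1/(1 − 0.3984) = 1.662.
ΔT = 1.06 × 1.662 = 1.76 K.

1.76 K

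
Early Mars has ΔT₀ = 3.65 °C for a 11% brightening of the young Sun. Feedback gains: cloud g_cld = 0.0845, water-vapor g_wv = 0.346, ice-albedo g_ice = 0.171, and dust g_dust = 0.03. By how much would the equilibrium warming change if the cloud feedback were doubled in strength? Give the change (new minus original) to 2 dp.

2.95 °C

Original: g = 0.6315, ΔT = 3.65/(1−0.6315) = 9.9050 °C.
With doubled cloud: g' = 0.716, ΔT' = 3.65/(1−0.716) = 12.8521 °C.
Change = 12.8521 − 9.9050 = 2.95 °C.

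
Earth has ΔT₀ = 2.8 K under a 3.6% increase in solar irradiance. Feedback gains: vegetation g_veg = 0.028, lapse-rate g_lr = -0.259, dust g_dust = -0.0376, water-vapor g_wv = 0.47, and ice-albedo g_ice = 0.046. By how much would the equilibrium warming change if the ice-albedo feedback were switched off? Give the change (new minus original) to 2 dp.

-0.21 K

Original: g = 0.2474, ΔT = 2.8/(1−0.2474) = 3.7204 K.
Without ice-albedo: g' = 0.2014, ΔT' = 2.8/(1−0.2014) = 3.5061 K.
Change = 3.5061 − 3.7204 = -0.21 K.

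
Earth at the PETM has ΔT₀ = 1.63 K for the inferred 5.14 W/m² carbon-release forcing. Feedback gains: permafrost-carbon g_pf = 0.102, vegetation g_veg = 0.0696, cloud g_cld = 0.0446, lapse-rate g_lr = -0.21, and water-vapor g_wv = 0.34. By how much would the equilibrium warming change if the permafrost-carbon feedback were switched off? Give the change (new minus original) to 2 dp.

Original: g = 0.3462, ΔT = 1.63/(1−0.3462) = 2.4931 K.
Without permafrost-carbon: g' = 0.2442, ΔT' = 1.63/(1−0.2442) = 2.1567 K.
Change = 2.1567 − 2.4931 = -0.34 K.

-0.34 K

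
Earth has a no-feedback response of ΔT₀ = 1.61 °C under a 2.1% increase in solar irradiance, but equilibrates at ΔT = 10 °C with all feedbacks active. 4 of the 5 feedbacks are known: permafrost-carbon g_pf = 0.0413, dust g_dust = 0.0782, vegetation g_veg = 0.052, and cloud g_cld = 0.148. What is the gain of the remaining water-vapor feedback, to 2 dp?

Amplification A = ΔT/ΔT₀ = 10/1.61 = 6.211.
Total gain g = 1 − 1/A = 1 − 1/6.211 = 0.839.
Known gains sum to 0.0413 + 0.0782 + 0.052 + 0.148 = 0.3195.
g_wv = 0.839 − 0.3195 = 0.52.

0.52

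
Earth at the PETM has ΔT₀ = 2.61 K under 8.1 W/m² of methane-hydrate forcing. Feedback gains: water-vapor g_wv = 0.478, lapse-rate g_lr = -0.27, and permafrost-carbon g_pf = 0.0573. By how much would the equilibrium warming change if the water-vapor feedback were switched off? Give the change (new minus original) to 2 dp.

-1.40 K

Original: g = 0.2653, ΔT = 2.61/(1−0.2653) = 3.5525 K.
Without water-vapor: g' = -0.2127, ΔT' = 2.61/(1+0.2127) = 2.1522 K.
Change = 2.1522 − 3.5525 = -1.40 K.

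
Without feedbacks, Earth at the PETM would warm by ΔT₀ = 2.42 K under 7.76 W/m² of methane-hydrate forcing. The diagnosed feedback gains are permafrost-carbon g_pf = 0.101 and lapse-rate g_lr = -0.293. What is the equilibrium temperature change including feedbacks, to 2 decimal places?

2.03 K

Total gain g = 0.101 − 0.293 = -0.192.
Amplification A = 1/(1 + 0.192) = 0.8389.
ΔT = 2.42 × 0.8389 = 2.03 K.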